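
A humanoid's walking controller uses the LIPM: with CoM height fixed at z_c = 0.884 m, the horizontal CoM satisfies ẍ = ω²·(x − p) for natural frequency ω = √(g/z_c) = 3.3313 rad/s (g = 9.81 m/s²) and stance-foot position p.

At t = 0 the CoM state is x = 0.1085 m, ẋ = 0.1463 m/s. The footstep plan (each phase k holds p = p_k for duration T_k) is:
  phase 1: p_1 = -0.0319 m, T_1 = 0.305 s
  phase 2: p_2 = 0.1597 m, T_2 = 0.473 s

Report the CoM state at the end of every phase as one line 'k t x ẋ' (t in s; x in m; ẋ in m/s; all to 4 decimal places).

phase 1: p=-0.0319, T=0.305, ωT=1.016047, cosh=1.562138, sinh=1.200115; start (x,ẋ)=(0.108500, 0.146300) → end (x,ẋ)=(0.240129, 0.789852)
phase 2: p=0.1597, T=0.473, ωT=1.575705, cosh=2.520505, sinh=2.313643; start (x,ẋ)=(0.240129, 0.789852) → end (x,ẋ)=(0.910988, 2.610730)

1 0.3050 0.2401 0.7899
2 0.7780 0.9110 2.6107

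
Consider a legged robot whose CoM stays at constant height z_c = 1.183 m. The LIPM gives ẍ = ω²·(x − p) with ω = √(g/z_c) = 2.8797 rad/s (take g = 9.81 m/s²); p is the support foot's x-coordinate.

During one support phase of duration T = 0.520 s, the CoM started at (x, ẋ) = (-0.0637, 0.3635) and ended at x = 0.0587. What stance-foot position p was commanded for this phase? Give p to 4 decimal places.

p = 0.0444

ωT = 2.8797·0.520 = 1.497444; cosh(ωT) = 2.346975, sinh(ωT) = 2.123274
x(T) = p + (x₀−p)·cosh(ωT) + (ẋ₀/ω)·sinh(ωT) ⇒ p·(1 − cosh) = x(T) − x₀·cosh − (ẋ₀/ω)·sinh
numerator   = 0.0587 − (-0.0637)·2.346975 − (0.3635/2.8797)·2.123274 = -0.059815
denominator = 1 − 2.346975 = -1.346975
p = -0.059815 / -1.346975 = 0.0444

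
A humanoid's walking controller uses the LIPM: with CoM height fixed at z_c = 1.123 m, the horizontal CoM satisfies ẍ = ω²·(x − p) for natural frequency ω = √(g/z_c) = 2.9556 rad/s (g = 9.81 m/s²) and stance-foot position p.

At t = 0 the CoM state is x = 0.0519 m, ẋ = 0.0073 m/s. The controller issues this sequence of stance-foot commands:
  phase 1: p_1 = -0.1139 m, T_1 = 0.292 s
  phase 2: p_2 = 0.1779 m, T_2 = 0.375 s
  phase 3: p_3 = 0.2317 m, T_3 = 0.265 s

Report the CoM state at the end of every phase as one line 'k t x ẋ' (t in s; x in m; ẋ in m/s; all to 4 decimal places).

1 0.2920 0.1200 0.4876
2 0.6670 0.3033 0.5880
3 0.9320 0.4986 0.9609

phase 1: p=-0.1139, T=0.292, ωT=0.863035, cosh=1.396112, sinh=0.974232; start (x,ẋ)=(0.051900, 0.007300) → end (x,ẋ)=(0.119982, 0.487603)
phase 2: p=0.1779, T=0.375, ωT=1.108350, cosh=1.679730, sinh=1.349626; start (x,ẋ)=(0.119982, 0.487603) → end (x,ẋ)=(0.303269, 0.588007)
phase 3: p=0.2317, T=0.265, ωT=0.783234, cosh=1.322732, sinh=0.865806; start (x,ẋ)=(0.303269, 0.588007) → end (x,ẋ)=(0.498616, 0.960919)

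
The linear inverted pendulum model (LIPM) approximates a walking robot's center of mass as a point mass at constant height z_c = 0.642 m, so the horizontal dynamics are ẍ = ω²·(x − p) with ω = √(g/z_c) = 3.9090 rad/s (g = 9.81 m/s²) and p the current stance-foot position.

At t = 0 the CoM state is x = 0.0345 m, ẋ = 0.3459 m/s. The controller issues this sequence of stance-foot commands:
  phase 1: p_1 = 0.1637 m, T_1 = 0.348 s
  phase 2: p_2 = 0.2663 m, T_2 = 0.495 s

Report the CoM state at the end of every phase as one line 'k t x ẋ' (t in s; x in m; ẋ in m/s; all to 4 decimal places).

phase 1: p=0.1637, T=0.348, ωT=1.360332, cosh=2.077031, sinh=1.820456; start (x,ẋ)=(0.034500, 0.345900) → end (x,ẋ)=(0.056436, -0.200963)
phase 2: p=0.2663, T=0.495, ωT=1.934955, cosh=3.534082, sinh=3.389651; start (x,ẋ)=(0.056436, -0.200963) → end (x,ẋ)=(-0.649639, -3.490945)

1 0.3480 0.0564 -0.2010
2 0.8430 -0.6496 -3.4909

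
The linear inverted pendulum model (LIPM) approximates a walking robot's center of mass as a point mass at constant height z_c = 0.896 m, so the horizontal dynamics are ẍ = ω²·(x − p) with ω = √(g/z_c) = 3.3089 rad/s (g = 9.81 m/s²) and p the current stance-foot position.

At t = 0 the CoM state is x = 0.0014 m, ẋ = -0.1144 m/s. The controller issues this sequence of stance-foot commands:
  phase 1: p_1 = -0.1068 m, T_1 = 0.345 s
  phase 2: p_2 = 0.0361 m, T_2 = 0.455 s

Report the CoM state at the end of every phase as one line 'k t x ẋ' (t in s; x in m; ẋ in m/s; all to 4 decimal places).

phase 1: p=-0.1068, T=0.345, ωT=1.141570, cosh=1.725500, sinh=1.406183; start (x,ẋ)=(0.001400, -0.114400) → end (x,ẋ)=(0.031283, 0.306049)
phase 2: p=0.0361, T=0.455, ωT=1.505550, cosh=2.364262, sinh=2.142367; start (x,ẋ)=(0.031283, 0.306049) → end (x,ẋ)=(0.222863, 0.689429)

1 0.3450 0.0313 0.3060
2 0.8000 0.2229 0.6894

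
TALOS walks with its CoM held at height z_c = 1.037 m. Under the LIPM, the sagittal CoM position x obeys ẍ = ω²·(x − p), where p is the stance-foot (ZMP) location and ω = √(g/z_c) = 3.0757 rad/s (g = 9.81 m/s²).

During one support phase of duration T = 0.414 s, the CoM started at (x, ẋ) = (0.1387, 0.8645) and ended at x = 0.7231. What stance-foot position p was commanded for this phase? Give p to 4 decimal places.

p = 0.0074

ωT = 3.0757·0.414 = 1.273340; cosh(ωT) = 1.926330, sinh(ωT) = 1.646435
x(T) = p + (x₀−p)·cosh(ωT) + (ẋ₀/ω)·sinh(ωT) ⇒ p·(1 − cosh) = x(T) − x₀·cosh − (ẋ₀/ω)·sinh
numerator   = 0.7231 − (0.1387)·1.926330 − (0.8645/3.0757)·1.646435 = -0.006852
denominator = 1 − 1.926330 = -0.926330
p = -0.006852 / -0.926330 = 0.0074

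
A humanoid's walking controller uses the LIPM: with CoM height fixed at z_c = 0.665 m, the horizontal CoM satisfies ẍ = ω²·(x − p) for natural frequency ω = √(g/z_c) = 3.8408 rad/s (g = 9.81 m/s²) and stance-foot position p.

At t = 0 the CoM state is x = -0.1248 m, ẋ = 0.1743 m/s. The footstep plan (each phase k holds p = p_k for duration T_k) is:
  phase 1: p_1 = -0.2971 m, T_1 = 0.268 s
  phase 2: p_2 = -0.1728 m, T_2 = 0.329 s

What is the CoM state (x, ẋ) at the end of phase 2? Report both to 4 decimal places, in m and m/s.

x = 0.6741, ẋ = 3.3386

phase 1: p=-0.2971, T=0.268, ωT=1.029334, cosh=1.578223, sinh=1.220979; start (x,ẋ)=(-0.124800, 0.174300) → end (x,ẋ)=(0.030237, 1.083091)
phase 2: p=-0.1728, T=0.329, ωT=1.263623, cosh=1.910423, sinh=1.627795; start (x,ẋ)=(0.030237, 1.083091) → end (x,ẋ)=(0.674119, 3.338559)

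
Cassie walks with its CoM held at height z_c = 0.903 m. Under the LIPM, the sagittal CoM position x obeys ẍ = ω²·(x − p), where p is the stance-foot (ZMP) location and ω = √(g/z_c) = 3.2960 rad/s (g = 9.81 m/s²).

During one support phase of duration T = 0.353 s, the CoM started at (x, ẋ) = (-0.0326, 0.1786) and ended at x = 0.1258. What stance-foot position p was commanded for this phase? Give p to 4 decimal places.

p = -0.1385

ωT = 3.2960·0.353 = 1.163488; cosh(ωT) = 1.756737, sinh(ωT) = 1.444342
x(T) = p + (x₀−p)·cosh(ωT) + (ẋ₀/ω)·sinh(ωT) ⇒ p·(1 − cosh) = x(T) − x₀·cosh − (ẋ₀/ω)·sinh
numerator   = 0.1258 − (-0.0326)·1.756737 − (0.1786/3.2960)·1.444342 = 0.104805
denominator = 1 − 1.756737 = -0.756737
p = 0.104805 / -0.756737 = -0.1385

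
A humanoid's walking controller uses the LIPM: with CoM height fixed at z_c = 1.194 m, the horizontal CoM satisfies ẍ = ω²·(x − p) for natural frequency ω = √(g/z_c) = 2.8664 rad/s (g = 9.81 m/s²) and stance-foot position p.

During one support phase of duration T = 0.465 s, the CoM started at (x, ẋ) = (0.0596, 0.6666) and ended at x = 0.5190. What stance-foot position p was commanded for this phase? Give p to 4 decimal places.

ωT = 2.8664·0.465 = 1.332876; cosh(ωT) = 2.027826, sinh(ωT) = 1.764108
x(T) = p + (x₀−p)·cosh(ωT) + (ẋ₀/ω)·sinh(ωT) ⇒ p·(1 − cosh) = x(T) − x₀·cosh − (ẋ₀/ω)·sinh
numerator   = 0.5190 − (0.0596)·2.027826 − (0.6666/2.8664)·1.764108 = -0.012113
denominator = 1 − 2.027826 = -1.027826
p = -0.012113 / -1.027826 = 0.0118

p = 0.0118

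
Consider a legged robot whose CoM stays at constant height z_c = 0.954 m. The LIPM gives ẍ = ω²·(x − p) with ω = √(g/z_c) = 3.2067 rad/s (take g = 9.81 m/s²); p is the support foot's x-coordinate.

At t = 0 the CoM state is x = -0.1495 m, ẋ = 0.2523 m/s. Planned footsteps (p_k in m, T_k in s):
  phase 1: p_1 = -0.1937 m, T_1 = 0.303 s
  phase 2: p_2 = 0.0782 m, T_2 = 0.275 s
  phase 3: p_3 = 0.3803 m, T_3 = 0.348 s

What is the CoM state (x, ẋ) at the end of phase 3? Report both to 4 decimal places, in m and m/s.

x = 0.0450, ẋ = -0.6340

phase 1: p=-0.1937, T=0.303, ωT=0.971630, cosh=1.510357, sinh=1.131891; start (x,ẋ)=(-0.149500, 0.252300) → end (x,ẋ)=(-0.037886, 0.541493)
phase 2: p=0.0782, T=0.275, ωT=0.881843, cosh=1.414683, sinh=1.000663; start (x,ẋ)=(-0.037886, 0.541493) → end (x,ẋ)=(0.082950, 0.393540)
phase 3: p=0.3803, T=0.348, ωT=1.115932, cosh=1.690010, sinh=1.362400; start (x,ẋ)=(0.082950, 0.393540) → end (x,ẋ)=(0.044975, -0.633978)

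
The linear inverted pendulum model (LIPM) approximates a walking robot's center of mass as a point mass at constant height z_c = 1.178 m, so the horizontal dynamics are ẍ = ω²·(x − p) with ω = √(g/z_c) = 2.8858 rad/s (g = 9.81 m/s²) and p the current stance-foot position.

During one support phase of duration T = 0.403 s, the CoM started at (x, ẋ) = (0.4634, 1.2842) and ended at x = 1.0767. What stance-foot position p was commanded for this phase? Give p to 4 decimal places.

ωT = 2.8858·0.403 = 1.162977; cosh(ωT) = 1.756000, sinh(ωT) = 1.443445
x(T) = p + (x₀−p)·cosh(ωT) + (ẋ₀/ω)·sinh(ωT) ⇒ p·(1 − cosh) = x(T) − x₀·cosh − (ẋ₀/ω)·sinh
numerator   = 1.0767 − (0.4634)·1.756000 − (1.2842/2.8858)·1.443445 = -0.379373
denominator = 1 − 1.756000 = -0.756000
p = -0.379373 / -0.756000 = 0.5018

p = 0.5018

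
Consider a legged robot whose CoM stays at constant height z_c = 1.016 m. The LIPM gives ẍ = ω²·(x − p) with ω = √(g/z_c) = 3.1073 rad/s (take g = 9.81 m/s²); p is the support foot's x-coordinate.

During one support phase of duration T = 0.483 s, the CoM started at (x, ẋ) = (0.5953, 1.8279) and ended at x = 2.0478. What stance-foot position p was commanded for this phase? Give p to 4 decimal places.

ωT = 3.1073·0.483 = 1.500826; cosh(ωT) = 2.354169, sinh(ωT) = 2.131223
x(T) = p + (x₀−p)·cosh(ωT) + (ẋ₀/ω)·sinh(ωT) ⇒ p·(1 − cosh) = x(T) − x₀·cosh − (ẋ₀/ω)·sinh
numerator   = 2.0478 − (0.5953)·2.354169 − (1.8279/3.1073)·2.131223 = -0.607350
denominator = 1 − 2.354169 = -1.354169
p = -0.607350 / -1.354169 = 0.4485

p = 0.4485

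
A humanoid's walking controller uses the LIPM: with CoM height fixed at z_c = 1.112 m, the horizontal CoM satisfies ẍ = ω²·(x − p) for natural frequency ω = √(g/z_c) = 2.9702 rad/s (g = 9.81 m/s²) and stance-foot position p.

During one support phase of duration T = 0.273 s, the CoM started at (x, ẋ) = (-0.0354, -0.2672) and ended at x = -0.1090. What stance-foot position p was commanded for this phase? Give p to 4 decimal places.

p = -0.0573

ωT = 2.9702·0.273 = 0.810865; cosh(ωT) = 1.347163, sinh(ωT) = 0.902689
x(T) = p + (x₀−p)·cosh(ωT) + (ẋ₀/ω)·sinh(ωT) ⇒ p·(1 − cosh) = x(T) − x₀·cosh − (ẋ₀/ω)·sinh
numerator   = -0.1090 − (-0.0354)·1.347163 − (-0.2672/2.9702)·0.902689 = 0.019896
denominator = 1 − 1.347163 = -0.347163
p = 0.019896 / -0.347163 = -0.0573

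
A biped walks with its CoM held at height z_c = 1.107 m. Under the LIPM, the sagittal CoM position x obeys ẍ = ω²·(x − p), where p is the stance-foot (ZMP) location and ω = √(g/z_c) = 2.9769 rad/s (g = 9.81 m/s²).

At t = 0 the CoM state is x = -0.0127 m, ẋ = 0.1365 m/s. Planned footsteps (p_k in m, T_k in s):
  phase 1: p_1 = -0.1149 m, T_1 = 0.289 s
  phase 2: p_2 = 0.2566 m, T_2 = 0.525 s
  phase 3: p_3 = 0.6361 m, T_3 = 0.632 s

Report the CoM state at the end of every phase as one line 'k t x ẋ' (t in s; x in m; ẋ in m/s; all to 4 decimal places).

phase 1: p=-0.1149, T=0.289, ωT=0.860324, cosh=1.393476, sinh=0.970451; start (x,ẋ)=(-0.012700, 0.136500) → end (x,ẋ)=(0.072011, 0.485459)
phase 2: p=0.2566, T=0.525, ωT=1.562873, cosh=2.491022, sinh=2.281489; start (x,ẋ)=(0.072011, 0.485459) → end (x,ẋ)=(0.168840, -0.044394)
phase 3: p=0.6361, T=0.632, ωT=1.881401, cosh=3.357534, sinh=3.205157; start (x,ẋ)=(0.168840, -0.044394) → end (x,ẋ)=(-0.980540, -4.607385)

1 0.2890 0.0720 0.4855
2 0.8140 0.1688 -0.0444
3 1.4460 -0.9805 -4.6074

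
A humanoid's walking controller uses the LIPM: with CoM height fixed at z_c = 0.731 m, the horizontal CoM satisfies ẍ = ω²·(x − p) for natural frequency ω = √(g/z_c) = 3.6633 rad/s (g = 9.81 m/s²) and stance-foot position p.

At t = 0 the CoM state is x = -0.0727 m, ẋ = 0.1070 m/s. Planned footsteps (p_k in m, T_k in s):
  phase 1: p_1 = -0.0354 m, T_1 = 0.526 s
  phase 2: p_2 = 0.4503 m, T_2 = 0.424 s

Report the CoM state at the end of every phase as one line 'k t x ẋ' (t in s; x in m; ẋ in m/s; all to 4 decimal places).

1 0.5260 -0.0680 -0.0841
2 0.9500 -0.8813 -4.4942

phase 1: p=-0.0354, T=0.526, ωT=1.926896, cosh=3.506878, sinh=3.361279; start (x,ẋ)=(-0.072700, 0.107000) → end (x,ẋ)=(-0.068028, -0.084053)
phase 2: p=0.4503, T=0.424, ωT=1.553239, cosh=2.469159, sinh=2.257597; start (x,ẋ)=(-0.068028, -0.084053) → end (x,ẋ)=(-0.881334, -4.494247)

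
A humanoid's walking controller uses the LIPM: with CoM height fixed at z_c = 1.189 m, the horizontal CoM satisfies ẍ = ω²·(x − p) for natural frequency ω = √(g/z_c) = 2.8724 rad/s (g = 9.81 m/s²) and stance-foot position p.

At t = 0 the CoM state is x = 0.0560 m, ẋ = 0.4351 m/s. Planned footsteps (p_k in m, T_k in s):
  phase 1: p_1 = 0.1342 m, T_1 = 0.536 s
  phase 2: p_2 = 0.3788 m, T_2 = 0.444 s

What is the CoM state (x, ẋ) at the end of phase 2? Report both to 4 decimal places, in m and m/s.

x = 0.5115, ẋ = 0.6170

phase 1: p=0.1342, T=0.536, ωT=1.539606, cosh=2.438610, sinh=2.224145; start (x,ẋ)=(0.056000, 0.435100) → end (x,ẋ)=(0.280405, 0.561448)
phase 2: p=0.3788, T=0.444, ωT=1.275346, cosh=1.929636, sinh=1.650302; start (x,ẋ)=(0.280405, 0.561448) → end (x,ẋ)=(0.511507, 0.616969)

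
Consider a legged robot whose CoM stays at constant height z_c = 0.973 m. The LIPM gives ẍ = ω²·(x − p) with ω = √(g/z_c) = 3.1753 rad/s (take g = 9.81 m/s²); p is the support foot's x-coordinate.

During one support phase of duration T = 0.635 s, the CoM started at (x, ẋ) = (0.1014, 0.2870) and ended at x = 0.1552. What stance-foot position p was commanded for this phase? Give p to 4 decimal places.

ωT = 3.1753·0.635 = 2.016316; cosh(ωT) = 3.821873, sinh(ωT) = 3.688728
x(T) = p + (x₀−p)·cosh(ωT) + (ẋ₀/ω)·sinh(ωT) ⇒ p·(1 − cosh) = x(T) − x₀·cosh − (ẋ₀/ω)·sinh
numerator   = 0.1552 − (0.1014)·3.821873 − (0.2870/3.1753)·3.688728 = -0.565744
denominator = 1 − 3.821873 = -2.821873
p = -0.565744 / -2.821873 = 0.2005

p = 0.2005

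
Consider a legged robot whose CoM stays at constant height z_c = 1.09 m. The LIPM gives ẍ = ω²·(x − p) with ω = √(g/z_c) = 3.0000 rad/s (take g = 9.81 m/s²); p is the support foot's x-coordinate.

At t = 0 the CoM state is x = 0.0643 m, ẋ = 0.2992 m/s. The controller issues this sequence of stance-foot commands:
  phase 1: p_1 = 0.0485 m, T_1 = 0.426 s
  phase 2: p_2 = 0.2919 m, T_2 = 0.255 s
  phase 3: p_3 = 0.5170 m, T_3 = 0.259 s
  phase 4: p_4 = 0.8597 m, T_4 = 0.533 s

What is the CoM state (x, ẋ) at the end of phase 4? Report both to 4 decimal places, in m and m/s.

phase 1: p=0.0485, T=0.426, ωT=1.278000, cosh=1.934024, sinh=1.655430; start (x,ẋ)=(0.064300, 0.299200) → end (x,ẋ)=(0.244159, 0.657127)
phase 2: p=0.2919, T=0.255, ωT=0.765000, cosh=1.307164, sinh=0.841830; start (x,ẋ)=(0.244159, 0.657127) → end (x,ẋ)=(0.413891, 0.738404)
phase 3: p=0.5170, T=0.259, ωT=0.777000, cosh=1.317360, sinh=0.857577; start (x,ẋ)=(0.413891, 0.738404) → end (x,ẋ)=(0.592248, 0.707473)
phase 4: p=0.8597, T=0.533, ωT=1.599000, cosh=2.575090, sinh=2.372992; start (x,ẋ)=(0.592248, 0.707473) → end (x,ẋ)=(0.730597, -0.082174)

x = 0.7306, ẋ = -0.0822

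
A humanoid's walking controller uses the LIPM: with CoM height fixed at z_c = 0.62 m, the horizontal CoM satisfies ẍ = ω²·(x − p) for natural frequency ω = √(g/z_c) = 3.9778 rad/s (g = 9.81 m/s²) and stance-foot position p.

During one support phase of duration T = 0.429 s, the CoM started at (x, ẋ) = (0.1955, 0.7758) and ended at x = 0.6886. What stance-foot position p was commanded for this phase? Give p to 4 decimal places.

p = 0.2098

ωT = 3.9778·0.429 = 1.706476; cosh(ωT) = 2.845509, sinh(ωT) = 2.664004
x(T) = p + (x₀−p)·cosh(ωT) + (ẋ₀/ω)·sinh(ωT) ⇒ p·(1 − cosh) = x(T) − x₀·cosh − (ẋ₀/ω)·sinh
numerator   = 0.6886 − (0.1955)·2.845509 − (0.7758/3.9778)·2.664004 = -0.387264
denominator = 1 − 2.845509 = -1.845509
p = -0.387264 / -1.845509 = 0.2098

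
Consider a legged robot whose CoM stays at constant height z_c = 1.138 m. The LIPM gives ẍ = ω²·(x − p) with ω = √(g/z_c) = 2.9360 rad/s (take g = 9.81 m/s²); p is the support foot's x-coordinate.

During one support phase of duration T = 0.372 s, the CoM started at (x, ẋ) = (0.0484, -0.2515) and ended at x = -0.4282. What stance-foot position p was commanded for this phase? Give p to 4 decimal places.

p = 0.6004

ωT = 2.9360·0.372 = 1.092192; cosh(ωT) = 1.658141, sinh(ωT) = 1.322660
x(T) = p + (x₀−p)·cosh(ωT) + (ẋ₀/ω)·sinh(ωT) ⇒ p·(1 − cosh) = x(T) − x₀·cosh − (ẋ₀/ω)·sinh
numerator   = -0.4282 − (0.0484)·1.658141 − (-0.2515/2.9360)·1.322660 = -0.395154
denominator = 1 − 1.658141 = -0.658141
p = -0.395154 / -0.658141 = 0.6004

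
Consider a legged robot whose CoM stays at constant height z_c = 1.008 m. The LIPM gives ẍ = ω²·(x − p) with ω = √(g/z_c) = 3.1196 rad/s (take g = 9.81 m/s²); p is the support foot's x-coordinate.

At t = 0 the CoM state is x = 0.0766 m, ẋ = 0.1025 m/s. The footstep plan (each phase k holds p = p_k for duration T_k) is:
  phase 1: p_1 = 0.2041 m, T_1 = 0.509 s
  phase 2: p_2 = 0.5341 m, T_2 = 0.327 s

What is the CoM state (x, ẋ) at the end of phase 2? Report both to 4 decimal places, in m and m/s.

x = -0.6312, ẋ = -3.2271

phase 1: p=0.2041, T=0.509, ωT=1.587876, cosh=2.548853, sinh=2.344494; start (x,ẋ)=(0.076600, 0.102500) → end (x,ẋ)=(-0.043846, -0.671263)
phase 2: p=0.5341, T=0.327, ωT=1.020109, cosh=1.567027, sinh=1.206471; start (x,ẋ)=(-0.043846, -0.671263) → end (x,ẋ)=(-0.631161, -3.227107)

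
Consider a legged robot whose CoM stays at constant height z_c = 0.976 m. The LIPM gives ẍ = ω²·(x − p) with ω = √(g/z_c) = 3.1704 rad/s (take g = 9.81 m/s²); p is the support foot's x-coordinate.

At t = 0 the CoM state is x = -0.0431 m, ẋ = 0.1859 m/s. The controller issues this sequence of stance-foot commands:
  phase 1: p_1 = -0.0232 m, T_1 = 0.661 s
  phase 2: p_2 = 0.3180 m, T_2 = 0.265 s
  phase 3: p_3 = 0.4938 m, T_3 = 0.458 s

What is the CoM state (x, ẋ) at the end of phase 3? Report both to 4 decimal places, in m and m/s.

x = -0.0499, ẋ = -1.4809

phase 1: p=-0.0232, T=0.661, ωT=2.095634, cosh=4.126795, sinh=4.003803; start (x,ẋ)=(-0.043100, 0.185900) → end (x,ẋ)=(0.129444, 0.514567)
phase 2: p=0.3180, T=0.265, ωT=0.840156, cosh=1.374186, sinh=0.942543; start (x,ẋ)=(0.129444, 0.514567) → end (x,ẋ)=(0.211868, 0.143662)
phase 3: p=0.4938, T=0.458, ωT=1.452043, cosh=2.252963, sinh=2.018871; start (x,ẋ)=(0.211868, 0.143662) → end (x,ẋ)=(-0.049901, -1.480880)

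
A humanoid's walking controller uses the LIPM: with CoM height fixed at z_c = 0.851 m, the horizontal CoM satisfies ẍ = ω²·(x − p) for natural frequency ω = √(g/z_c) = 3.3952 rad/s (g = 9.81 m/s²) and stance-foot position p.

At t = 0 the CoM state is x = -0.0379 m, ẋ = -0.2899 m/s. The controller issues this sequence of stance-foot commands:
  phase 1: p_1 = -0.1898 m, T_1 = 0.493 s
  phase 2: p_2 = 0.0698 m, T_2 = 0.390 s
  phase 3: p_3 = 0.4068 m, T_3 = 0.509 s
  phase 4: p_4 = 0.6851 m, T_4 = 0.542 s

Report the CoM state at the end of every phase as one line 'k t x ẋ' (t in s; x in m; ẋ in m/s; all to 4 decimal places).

1 0.4930 0.0098 0.5266
2 0.8830 0.2199 0.7040
3 1.3920 0.4294 0.3143
4 1.9340 0.1437 -1.6504

phase 1: p=-0.1898, T=0.493, ωT=1.673834, cosh=2.760049, sinh=2.572522; start (x,ẋ)=(-0.037900, -0.289900) → end (x,ẋ)=(0.009796, 0.526591)
phase 2: p=0.0698, T=0.390, ωT=1.324128, cosh=2.012470, sinh=1.746436; start (x,ẋ)=(0.009796, 0.526591) → end (x,ẋ)=(0.219914, 0.703955)
phase 3: p=0.4068, T=0.509, ωT=1.728157, cosh=2.903939, sinh=2.726328; start (x,ẋ)=(0.219914, 0.703955) → end (x,ẋ)=(0.429366, 0.314342)
phase 4: p=0.6851, T=0.542, ωT=1.840198, cosh=3.228287, sinh=3.069501; start (x,ẋ)=(0.429366, 0.314342) → end (x,ẋ)=(0.143703, -1.650367)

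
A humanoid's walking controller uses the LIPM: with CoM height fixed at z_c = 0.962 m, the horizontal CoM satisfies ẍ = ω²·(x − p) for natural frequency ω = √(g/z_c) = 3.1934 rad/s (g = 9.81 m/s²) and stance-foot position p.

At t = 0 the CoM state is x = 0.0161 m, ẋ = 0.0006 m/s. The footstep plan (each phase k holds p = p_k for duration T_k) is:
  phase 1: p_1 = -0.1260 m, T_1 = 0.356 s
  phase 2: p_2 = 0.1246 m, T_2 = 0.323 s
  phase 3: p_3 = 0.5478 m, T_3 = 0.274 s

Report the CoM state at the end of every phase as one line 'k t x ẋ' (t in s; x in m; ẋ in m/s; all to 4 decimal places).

phase 1: p=-0.1260, T=0.356, ωT=1.136850, cosh=1.718882, sinh=1.398054; start (x,ẋ)=(0.016100, 0.000600) → end (x,ẋ)=(0.118516, 0.635443)
phase 2: p=0.1246, T=0.323, ωT=1.031468, cosh=1.580832, sinh=1.224349; start (x,ẋ)=(0.118516, 0.635443) → end (x,ẋ)=(0.358611, 0.980741)
phase 3: p=0.5478, T=0.274, ωT=0.874992, cosh=1.407860, sinh=0.990995; start (x,ẋ)=(0.358611, 0.980741) → end (x,ẋ)=(0.585797, 0.782030)

1 0.3560 0.1185 0.6354
2 0.6790 0.3586 0.9807
3 0.9530 0.5858 0.7820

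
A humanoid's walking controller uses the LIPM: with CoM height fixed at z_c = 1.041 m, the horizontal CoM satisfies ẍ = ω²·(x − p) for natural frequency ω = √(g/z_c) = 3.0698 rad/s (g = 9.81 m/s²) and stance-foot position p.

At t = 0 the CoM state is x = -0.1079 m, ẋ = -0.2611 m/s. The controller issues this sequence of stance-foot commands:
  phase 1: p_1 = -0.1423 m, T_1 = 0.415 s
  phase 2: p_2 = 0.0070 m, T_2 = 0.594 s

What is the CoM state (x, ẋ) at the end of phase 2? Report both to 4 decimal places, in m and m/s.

phase 1: p=-0.1423, T=0.415, ωT=1.273967, cosh=1.927363, sinh=1.647643; start (x,ẋ)=(-0.107900, -0.261100) → end (x,ẋ)=(-0.216138, -0.329242)
phase 2: p=0.0070, T=0.594, ωT=1.823461, cosh=3.177362, sinh=3.015896; start (x,ẋ)=(-0.216138, -0.329242) → end (x,ẋ)=(-1.025450, -3.111975)

x = -1.0255, ẋ = -3.1120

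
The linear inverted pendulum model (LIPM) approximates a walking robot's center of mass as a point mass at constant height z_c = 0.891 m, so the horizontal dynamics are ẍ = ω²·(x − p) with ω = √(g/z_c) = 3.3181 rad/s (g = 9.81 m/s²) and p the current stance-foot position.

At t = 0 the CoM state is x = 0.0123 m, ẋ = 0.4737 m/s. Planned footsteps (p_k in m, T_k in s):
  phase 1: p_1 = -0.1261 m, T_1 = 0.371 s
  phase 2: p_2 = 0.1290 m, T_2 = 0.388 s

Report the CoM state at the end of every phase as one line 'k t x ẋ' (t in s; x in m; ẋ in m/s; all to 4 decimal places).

1 0.3710 0.3547 1.5996
2 0.7590 1.3760 4.3723

phase 1: p=-0.1261, T=0.371, ωT=1.231015, cosh=1.858350, sinh=1.566354; start (x,ẋ)=(0.012300, 0.473700) → end (x,ẋ)=(0.354712, 1.599609)
phase 2: p=0.1290, T=0.388, ωT=1.287423, cosh=1.949709, sinh=1.673728; start (x,ẋ)=(0.354712, 1.599609) → end (x,ẋ)=(1.375954, 4.372286)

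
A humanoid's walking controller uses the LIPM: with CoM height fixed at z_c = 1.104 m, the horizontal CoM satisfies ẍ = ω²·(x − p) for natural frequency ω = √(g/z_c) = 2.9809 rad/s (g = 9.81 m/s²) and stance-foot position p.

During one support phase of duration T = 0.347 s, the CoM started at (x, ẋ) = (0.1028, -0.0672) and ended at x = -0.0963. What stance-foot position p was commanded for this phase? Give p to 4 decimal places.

p = 0.3961

ωT = 2.9809·0.347 = 1.034372; cosh(ωT) = 1.584395, sinh(ωT) = 1.228945
x(T) = p + (x₀−p)·cosh(ωT) + (ẋ₀/ω)·sinh(ωT) ⇒ p·(1 − cosh) = x(T) − x₀·cosh − (ẋ₀/ω)·sinh
numerator   = -0.0963 − (0.1028)·1.584395 − (-0.0672/2.9809)·1.228945 = -0.231471
denominator = 1 − 1.584395 = -0.584395
p = -0.231471 / -0.584395 = 0.3961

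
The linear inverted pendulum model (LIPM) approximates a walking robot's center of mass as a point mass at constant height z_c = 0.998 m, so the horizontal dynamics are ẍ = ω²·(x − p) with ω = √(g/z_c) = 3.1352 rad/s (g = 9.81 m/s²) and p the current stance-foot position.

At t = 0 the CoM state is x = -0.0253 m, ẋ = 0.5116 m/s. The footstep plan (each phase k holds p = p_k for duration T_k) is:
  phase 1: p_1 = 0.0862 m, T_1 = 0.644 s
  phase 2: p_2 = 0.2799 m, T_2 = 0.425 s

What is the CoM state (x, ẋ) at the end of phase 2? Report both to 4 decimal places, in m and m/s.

phase 1: p=0.0862, T=0.644, ωT=2.019069, cosh=3.832044, sinh=3.699265; start (x,ẋ)=(-0.025300, 0.511600) → end (x,ẋ)=(0.262571, 0.667304)
phase 2: p=0.2799, T=0.425, ωT=1.332460, cosh=2.027092, sinh=1.763264; start (x,ẋ)=(0.262571, 0.667304) → end (x,ẋ)=(0.620070, 1.256887)

x = 0.6201, ẋ = 1.2569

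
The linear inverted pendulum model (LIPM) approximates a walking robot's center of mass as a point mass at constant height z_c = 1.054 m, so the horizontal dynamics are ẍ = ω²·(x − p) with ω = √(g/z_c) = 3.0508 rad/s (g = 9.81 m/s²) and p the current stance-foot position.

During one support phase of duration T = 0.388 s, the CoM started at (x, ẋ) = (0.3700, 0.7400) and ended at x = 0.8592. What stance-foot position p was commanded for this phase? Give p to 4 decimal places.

ωT = 3.0508·0.388 = 1.183710; cosh(ωT) = 1.786306, sinh(ωT) = 1.480165
x(T) = p + (x₀−p)·cosh(ωT) + (ẋ₀/ω)·sinh(ωT) ⇒ p·(1 − cosh) = x(T) − x₀·cosh − (ẋ₀/ω)·sinh
numerator   = 0.8592 − (0.3700)·1.786306 − (0.7400/3.0508)·1.480165 = -0.160761
denominator = 1 − 1.786306 = -0.786306
p = -0.160761 / -0.786306 = 0.2045

p = 0.2045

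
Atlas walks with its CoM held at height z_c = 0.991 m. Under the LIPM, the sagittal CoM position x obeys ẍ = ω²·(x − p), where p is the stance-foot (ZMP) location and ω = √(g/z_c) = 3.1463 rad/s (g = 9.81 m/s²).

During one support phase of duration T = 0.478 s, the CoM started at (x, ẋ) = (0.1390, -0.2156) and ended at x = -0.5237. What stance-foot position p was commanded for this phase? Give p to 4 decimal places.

p = 0.5183

ωT = 3.1463·0.478 = 1.503931; cosh(ωT) = 2.360799, sinh(ωT) = 2.138544
x(T) = p + (x₀−p)·cosh(ωT) + (ẋ₀/ω)·sinh(ωT) ⇒ p·(1 − cosh) = x(T) − x₀·cosh − (ẋ₀/ω)·sinh
numerator   = -0.5237 − (0.1390)·2.360799 − (-0.2156/3.1463)·2.138544 = -0.705307
denominator = 1 − 2.360799 = -1.360799
p = -0.705307 / -1.360799 = 0.5183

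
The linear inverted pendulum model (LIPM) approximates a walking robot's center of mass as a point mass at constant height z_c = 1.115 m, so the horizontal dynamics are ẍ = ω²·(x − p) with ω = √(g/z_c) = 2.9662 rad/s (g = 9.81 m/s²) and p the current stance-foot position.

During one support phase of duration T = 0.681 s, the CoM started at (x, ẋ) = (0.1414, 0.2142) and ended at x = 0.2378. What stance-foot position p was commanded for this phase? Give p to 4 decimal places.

ωT = 2.9662·0.681 = 2.019982; cosh(ωT) = 3.835424, sinh(ωT) = 3.702766
x(T) = p + (x₀−p)·cosh(ωT) + (ẋ₀/ω)·sinh(ωT) ⇒ p·(1 − cosh) = x(T) − x₀·cosh − (ẋ₀/ω)·sinh
numerator   = 0.2378 − (0.1414)·3.835424 − (0.2142/2.9662)·3.702766 = -0.571919
denominator = 1 − 3.835424 = -2.835424
p = -0.571919 / -2.835424 = 0.2017

p = 0.2017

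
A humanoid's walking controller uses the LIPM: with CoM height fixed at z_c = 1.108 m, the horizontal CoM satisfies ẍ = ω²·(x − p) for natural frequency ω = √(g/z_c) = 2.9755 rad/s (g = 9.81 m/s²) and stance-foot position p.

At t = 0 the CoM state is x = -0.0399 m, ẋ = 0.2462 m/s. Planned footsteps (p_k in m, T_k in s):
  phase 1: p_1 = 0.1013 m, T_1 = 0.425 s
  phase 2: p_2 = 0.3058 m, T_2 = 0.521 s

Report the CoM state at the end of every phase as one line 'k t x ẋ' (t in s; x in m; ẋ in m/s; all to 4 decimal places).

1 0.4250 -0.0338 -0.2139
2 0.9460 -0.6923 -2.8008

phase 1: p=0.1013, T=0.425, ωT=1.264587, cosh=1.911994, sinh=1.629638; start (x,ẋ)=(-0.039900, 0.246200) → end (x,ẋ)=(-0.033833, -0.213944)
phase 2: p=0.3058, T=0.521, ωT=1.550235, cosh=2.462389, sinh=2.250191; start (x,ẋ)=(-0.033833, -0.213944) → end (x,ẋ)=(-0.692302, -2.800810)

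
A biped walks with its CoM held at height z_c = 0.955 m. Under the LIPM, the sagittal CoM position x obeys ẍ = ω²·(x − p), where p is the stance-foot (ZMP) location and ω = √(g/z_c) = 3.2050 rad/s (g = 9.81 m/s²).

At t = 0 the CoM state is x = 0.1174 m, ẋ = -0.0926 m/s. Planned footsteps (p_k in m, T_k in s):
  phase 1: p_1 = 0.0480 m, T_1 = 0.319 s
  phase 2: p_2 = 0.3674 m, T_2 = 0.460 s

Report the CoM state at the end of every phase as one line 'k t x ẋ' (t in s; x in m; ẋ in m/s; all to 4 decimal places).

phase 1: p=0.0480, T=0.319, ωT=1.022395, cosh=1.569788, sinh=1.210056; start (x,ẋ)=(0.117400, -0.092600) → end (x,ẋ)=(0.121982, 0.123787)
phase 2: p=0.3674, T=0.460, ωT=1.474300, cosh=2.298458, sinh=2.069519; start (x,ẋ)=(0.121982, 0.123787) → end (x,ẋ)=(-0.116752, -1.343292)

1 0.3190 0.1220 0.1238
2 0.7790 -0.1168 -1.3433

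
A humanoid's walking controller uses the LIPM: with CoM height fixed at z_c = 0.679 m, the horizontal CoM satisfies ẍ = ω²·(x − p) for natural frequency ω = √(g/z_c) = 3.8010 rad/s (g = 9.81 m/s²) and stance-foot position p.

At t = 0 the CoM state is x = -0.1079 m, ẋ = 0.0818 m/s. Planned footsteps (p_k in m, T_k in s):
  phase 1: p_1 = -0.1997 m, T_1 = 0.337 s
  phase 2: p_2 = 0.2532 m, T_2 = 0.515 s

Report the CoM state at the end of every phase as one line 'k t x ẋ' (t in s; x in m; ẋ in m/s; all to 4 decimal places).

phase 1: p=-0.1997, T=0.337, ωT=1.280937, cosh=1.938894, sinh=1.661117; start (x,ẋ)=(-0.107900, 0.081800) → end (x,ẋ)=(0.014039, 0.738218)
phase 2: p=0.2532, T=0.515, ωT=1.957515, cosh=3.611458, sinh=3.470249; start (x,ẋ)=(0.014039, 0.738218) → end (x,ẋ)=(0.063460, -0.488592)

1 0.3370 0.0140 0.7382
2 0.8520 0.0635 -0.4886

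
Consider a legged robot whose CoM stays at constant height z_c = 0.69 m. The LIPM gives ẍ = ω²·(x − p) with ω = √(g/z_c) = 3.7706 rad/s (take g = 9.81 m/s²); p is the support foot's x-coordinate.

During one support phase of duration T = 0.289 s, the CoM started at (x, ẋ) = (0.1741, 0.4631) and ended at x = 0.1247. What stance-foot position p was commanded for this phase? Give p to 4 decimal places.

p = 0.4968

ωT = 3.7706·0.289 = 1.089703; cosh(ωT) = 1.654854, sinh(ωT) = 1.318538
x(T) = p + (x₀−p)·cosh(ωT) + (ẋ₀/ω)·sinh(ωT) ⇒ p·(1 − cosh) = x(T) − x₀·cosh − (ẋ₀/ω)·sinh
numerator   = 0.1247 − (0.1741)·1.654854 − (0.4631/3.7706)·1.318538 = -0.325351
denominator = 1 − 1.654854 = -0.654854
p = -0.325351 / -0.654854 = 0.4968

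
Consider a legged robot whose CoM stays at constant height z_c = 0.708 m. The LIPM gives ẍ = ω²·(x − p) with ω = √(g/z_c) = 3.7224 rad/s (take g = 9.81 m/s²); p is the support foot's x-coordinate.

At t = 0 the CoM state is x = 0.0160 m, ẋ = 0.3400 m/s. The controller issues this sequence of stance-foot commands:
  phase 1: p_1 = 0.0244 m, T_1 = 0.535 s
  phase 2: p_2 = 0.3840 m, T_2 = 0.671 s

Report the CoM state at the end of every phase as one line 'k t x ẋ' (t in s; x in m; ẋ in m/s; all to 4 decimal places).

phase 1: p=0.0244, T=0.535, ωT=1.991484, cosh=3.731445, sinh=3.594953; start (x,ẋ)=(0.016000, 0.340000) → end (x,ẋ)=(0.321415, 1.156284)
phase 2: p=0.3840, T=0.671, ωT=2.497730, cosh=6.118574, sinh=6.036302; start (x,ẋ)=(0.321415, 1.156284) → end (x,ẋ)=(1.876117, 5.668552)

1 0.5350 0.3214 1.1563
2 1.2060 1.8761 5.6686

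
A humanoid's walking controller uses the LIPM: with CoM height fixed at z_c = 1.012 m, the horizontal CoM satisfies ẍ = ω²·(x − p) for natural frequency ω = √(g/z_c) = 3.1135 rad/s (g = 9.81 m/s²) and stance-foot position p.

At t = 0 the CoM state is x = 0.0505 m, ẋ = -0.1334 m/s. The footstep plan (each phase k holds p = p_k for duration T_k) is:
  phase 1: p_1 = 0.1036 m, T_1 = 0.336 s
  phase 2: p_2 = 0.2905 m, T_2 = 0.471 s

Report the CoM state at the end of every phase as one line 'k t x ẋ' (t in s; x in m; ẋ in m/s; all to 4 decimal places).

phase 1: p=0.1036, T=0.336, ωT=1.046136, cosh=1.598961, sinh=1.247669; start (x,ẋ)=(0.050500, -0.133400) → end (x,ẋ)=(-0.034762, -0.419575)
phase 2: p=0.2905, T=0.471, ωT=1.466458, cosh=2.282300, sinh=2.051559; start (x,ẋ)=(-0.034762, -0.419575) → end (x,ẋ)=(-0.728313, -3.035216)

1 0.3360 -0.0348 -0.4196
2 0.8070 -0.7283 -3.0352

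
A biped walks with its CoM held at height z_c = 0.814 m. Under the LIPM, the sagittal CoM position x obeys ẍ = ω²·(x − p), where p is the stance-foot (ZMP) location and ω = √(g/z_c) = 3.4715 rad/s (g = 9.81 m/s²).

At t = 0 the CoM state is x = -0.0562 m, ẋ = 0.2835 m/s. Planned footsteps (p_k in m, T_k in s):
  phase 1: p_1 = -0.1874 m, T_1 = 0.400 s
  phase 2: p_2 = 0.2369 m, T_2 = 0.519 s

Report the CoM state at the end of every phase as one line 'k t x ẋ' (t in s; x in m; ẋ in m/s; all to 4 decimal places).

1 0.4000 0.2455 1.4599
2 0.9190 1.5032 4.6318

phase 1: p=-0.1874, T=0.400, ωT=1.388600, cosh=2.129329, sinh=1.879904; start (x,ẋ)=(-0.056200, 0.283500) → end (x,ẋ)=(0.245490, 1.459887)
phase 2: p=0.2369, T=0.519, ωT=1.801708, cosh=3.112504, sinh=2.947488; start (x,ẋ)=(0.245490, 1.459887) → end (x,ẋ)=(1.503159, 4.631804)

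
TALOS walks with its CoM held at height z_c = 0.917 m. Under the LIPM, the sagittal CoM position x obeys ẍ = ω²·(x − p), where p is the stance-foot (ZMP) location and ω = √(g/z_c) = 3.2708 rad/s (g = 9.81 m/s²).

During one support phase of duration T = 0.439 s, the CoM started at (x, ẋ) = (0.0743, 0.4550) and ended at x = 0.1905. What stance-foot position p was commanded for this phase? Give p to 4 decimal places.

p = 0.2051

ωT = 3.2708·0.439 = 1.435881; cosh(ωT) = 2.220626, sinh(ωT) = 1.982721
x(T) = p + (x₀−p)·cosh(ωT) + (ẋ₀/ω)·sinh(ωT) ⇒ p·(1 − cosh) = x(T) − x₀·cosh − (ẋ₀/ω)·sinh
numerator   = 0.1905 − (0.0743)·2.220626 − (0.4550/3.2708)·1.982721 = -0.250308
denominator = 1 − 2.220626 = -1.220626
p = -0.250308 / -1.220626 = 0.2051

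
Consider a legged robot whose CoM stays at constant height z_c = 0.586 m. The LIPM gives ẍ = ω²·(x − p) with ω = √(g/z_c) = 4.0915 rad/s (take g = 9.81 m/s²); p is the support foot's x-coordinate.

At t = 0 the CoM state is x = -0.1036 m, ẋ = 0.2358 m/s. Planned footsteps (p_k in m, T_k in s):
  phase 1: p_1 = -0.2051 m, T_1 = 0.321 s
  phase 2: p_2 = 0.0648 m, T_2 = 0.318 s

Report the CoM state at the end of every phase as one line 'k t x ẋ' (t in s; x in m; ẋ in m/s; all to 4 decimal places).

phase 1: p=-0.2051, T=0.321, ωT=1.313371, cosh=1.993801, sinh=1.724889; start (x,ẋ)=(-0.103600, 0.235800) → end (x,ẋ)=(0.096679, 1.186463)
phase 2: p=0.0648, T=0.318, ωT=1.301097, cosh=1.972779, sinh=1.700546; start (x,ẋ)=(0.096679, 1.186463) → end (x,ẋ)=(0.620818, 2.562436)

1 0.3210 0.0967 1.1865
2 0.6390 0.6208 2.5624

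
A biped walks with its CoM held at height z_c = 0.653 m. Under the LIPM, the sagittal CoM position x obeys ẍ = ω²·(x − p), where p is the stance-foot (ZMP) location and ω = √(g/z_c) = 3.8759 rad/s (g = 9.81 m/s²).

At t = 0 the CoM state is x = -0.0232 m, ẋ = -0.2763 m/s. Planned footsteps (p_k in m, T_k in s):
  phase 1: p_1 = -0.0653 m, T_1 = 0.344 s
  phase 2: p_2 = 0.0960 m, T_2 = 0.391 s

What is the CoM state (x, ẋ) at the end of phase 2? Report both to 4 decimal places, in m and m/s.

phase 1: p=-0.0653, T=0.344, ωT=1.333310, cosh=2.028591, sinh=1.764987; start (x,ẋ)=(-0.023200, -0.276300) → end (x,ẋ)=(-0.105716, -0.272497)
phase 2: p=0.0960, T=0.391, ωT=1.515477, cosh=2.385647, sinh=2.165944; start (x,ẋ)=(-0.105716, -0.272497) → end (x,ẋ)=(-0.537502, -2.343488)

x = -0.5375, ẋ = -2.3435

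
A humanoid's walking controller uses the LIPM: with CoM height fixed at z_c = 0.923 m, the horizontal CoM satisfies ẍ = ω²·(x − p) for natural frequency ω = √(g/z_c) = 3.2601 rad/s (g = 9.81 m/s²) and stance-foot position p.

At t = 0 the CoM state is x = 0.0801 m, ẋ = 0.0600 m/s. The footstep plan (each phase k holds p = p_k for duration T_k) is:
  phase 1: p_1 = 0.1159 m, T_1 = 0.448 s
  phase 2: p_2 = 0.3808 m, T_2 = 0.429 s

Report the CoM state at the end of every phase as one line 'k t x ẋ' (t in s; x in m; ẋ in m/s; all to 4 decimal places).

1 0.4480 0.0721 -0.1017
2 0.8770 -0.3416 -2.1316

phase 1: p=0.1159, T=0.448, ωT=1.460525, cosh=2.270167, sinh=2.038053; start (x,ẋ)=(0.080100, 0.060000) → end (x,ẋ)=(0.072137, -0.101654)
phase 2: p=0.3808, T=0.429, ωT=1.398583, cosh=2.148202, sinh=1.901255; start (x,ẋ)=(0.072137, -0.101654) → end (x,ẋ)=(-0.341554, -2.131554)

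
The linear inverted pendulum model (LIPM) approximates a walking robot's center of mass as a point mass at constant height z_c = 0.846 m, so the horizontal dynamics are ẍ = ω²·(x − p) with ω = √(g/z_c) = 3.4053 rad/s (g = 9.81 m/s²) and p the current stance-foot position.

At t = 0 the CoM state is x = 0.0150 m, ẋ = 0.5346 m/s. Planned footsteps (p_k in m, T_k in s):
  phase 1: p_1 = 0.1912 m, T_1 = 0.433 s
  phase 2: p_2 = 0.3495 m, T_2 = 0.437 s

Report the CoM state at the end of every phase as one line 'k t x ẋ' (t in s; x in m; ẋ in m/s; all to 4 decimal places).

phase 1: p=0.1912, T=0.433, ωT=1.474495, cosh=2.298861, sinh=2.069967; start (x,ẋ)=(0.015000, 0.534600) → end (x,ẋ)=(0.111106, -0.013038)
phase 2: p=0.3495, T=0.437, ωT=1.488116, cosh=2.327271, sinh=2.101473; start (x,ẋ)=(0.111106, -0.013038) → end (x,ẋ)=(-0.213353, -1.736325)

1 0.4330 0.1111 -0.0130
2 0.8700 -0.2134 -1.7363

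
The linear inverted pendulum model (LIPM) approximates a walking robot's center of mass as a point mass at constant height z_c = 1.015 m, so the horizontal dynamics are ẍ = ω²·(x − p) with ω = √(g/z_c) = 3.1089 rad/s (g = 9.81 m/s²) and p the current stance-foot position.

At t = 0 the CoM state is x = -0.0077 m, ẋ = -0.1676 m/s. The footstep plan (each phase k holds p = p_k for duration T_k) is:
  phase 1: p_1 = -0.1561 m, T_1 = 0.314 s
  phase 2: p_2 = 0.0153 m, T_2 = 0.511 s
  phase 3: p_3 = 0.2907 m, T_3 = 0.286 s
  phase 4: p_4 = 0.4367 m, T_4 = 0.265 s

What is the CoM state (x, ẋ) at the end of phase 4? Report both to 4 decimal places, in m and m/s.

x = 0.5263, ẋ = 0.6431

phase 1: p=-0.1561, T=0.314, ωT=0.976195, cosh=1.515539, sinh=1.138797; start (x,ẋ)=(-0.007700, -0.167600) → end (x,ẋ)=(0.007414, 0.271392)
phase 2: p=0.0153, T=0.511, ωT=1.588648, cosh=2.550662, sinh=2.346461; start (x,ẋ)=(0.007414, 0.271392) → end (x,ẋ)=(0.200020, 0.634700)
phase 3: p=0.2907, T=0.286, ωT=0.889145, cosh=1.422028, sinh=1.011021; start (x,ẋ)=(0.200020, 0.634700) → end (x,ẋ)=(0.368156, 0.617537)
phase 4: p=0.4367, T=0.265, ωT=0.823859, cosh=1.359007, sinh=0.920271; start (x,ẋ)=(0.368156, 0.617537) → end (x,ẋ)=(0.526346, 0.643129)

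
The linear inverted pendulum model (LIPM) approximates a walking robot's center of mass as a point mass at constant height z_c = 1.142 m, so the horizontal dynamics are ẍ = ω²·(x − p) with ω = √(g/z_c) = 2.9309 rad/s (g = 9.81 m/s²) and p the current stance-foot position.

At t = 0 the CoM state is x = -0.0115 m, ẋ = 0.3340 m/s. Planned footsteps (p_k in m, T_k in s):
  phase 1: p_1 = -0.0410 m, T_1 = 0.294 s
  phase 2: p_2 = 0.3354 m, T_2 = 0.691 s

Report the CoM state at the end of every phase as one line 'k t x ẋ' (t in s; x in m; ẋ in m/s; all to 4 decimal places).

1 0.2940 0.1110 0.5499
2 0.9850 0.1687 -0.3291

phase 1: p=-0.0410, T=0.294, ωT=0.861685, cosh=1.394797, sinh=0.972348; start (x,ẋ)=(-0.011500, 0.334000) → end (x,ẋ)=(0.110953, 0.549933)
phase 2: p=0.3354, T=0.691, ωT=2.025252, cosh=3.854990, sinh=3.723030; start (x,ẋ)=(0.110953, 0.549933) → end (x,ẋ)=(0.168723, -0.329135)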